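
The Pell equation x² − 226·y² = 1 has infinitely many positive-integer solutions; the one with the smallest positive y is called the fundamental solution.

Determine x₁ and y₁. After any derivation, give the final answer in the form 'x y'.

d=226: √d = [15; 30] (ℓ=1, odd), read p_1/q_1
i=0: a=15 ⇒ p=15, q=1
i=1: a=30 ⇒ p=451, q=30
(x₁, y₁) = (451, 30);  451² − 226·30² = 1 ✓

451 30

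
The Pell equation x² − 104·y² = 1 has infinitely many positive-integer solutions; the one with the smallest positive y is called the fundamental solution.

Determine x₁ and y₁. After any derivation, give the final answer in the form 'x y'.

[10; 5,20] for √104; ℓ=2 ⇒ convergent index 1
k=0  a_k=10  p_k/q_k = 10/1
k=1  a_k=5  p_k/q_k = 51/5
→ (51, 5).  Check: 51²=2601, 104·5²=2600, difference 1.

51 5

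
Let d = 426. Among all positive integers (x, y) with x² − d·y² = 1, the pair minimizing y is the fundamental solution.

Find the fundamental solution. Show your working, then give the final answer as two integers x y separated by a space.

88751 4300

d=426: √d = [20; 1,1,1,3,2,6,2,3,1,1,1,40] (ℓ=12, even), read p_11/q_11
k=0  a_k=20  p_k/q_k = 20/1
k=1  a_k=1  p_k/q_k = 21/1
…
k=3  a_k=1  p_k/q_k = 62/3
k=4  a_k=3  p_k/q_k = 227/11
k=5  a_k=2  p_k/q_k = 516/25
k=6  a_k=6  p_k/q_k = 3323/161
k=7  a_k=2  p_k/q_k = 7162/347
k=8  a_k=3  p_k/q_k = 24809/1202
k=9  a_k=1  p_k/q_k = 31971/1549
k=10  a_k=1  p_k/q_k = 56780/2751
k=11  a_k=1  p_k/q_k = 88751/4300
(x₁, y₁) = (88751, 4300);  88751² − 426·4300² = 1 ✓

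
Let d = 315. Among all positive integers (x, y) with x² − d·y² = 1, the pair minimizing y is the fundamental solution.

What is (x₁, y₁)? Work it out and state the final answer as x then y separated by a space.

√315 → a₀=17, period (1,2,1,34); ℓ=4 even so k=3
a_0=17:  p_0=17·1+0=17,  q_0=17·0+1=1
…
a_2=2:  p_2=2·18+17=53,  q_2=2·1+1=3
a_3=1:  p_3=1·53+18=71,  q_3=1·3+1=4
fundamental: x₁=71, y₁=4  (since 5041 − 315·16 = 1)

71 4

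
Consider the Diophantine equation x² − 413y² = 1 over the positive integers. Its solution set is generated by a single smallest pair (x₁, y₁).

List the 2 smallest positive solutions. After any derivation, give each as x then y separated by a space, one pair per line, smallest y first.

√413 = [20; 3,9,1,4,1,9,3,40, …], period ℓ=8 (even) → k=7
k=0  a_k=20  p_k/q_k = 20/1
…
k=6  a_k=9  p_k/q_k = 36560/1799
k=7  a_k=3  p_k/q_k = 113399/5580
→ (113399, 5580).  Check: 113399²=12859333201, 413·5580²=12859333200, difference 1.
k=2:  x_2 = 113399·113399+413·5580·5580 = 25718666401,  y_2 = 113399·5580+5580·113399 = 1265532840

113399 5580
25718666401 1265532840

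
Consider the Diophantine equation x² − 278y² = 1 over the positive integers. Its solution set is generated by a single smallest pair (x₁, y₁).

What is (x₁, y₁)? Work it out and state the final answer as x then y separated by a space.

2501 150

[16; 1,2,16,2,1,32] for √278; ℓ=6 ⇒ convergent index 5
step 0: (16, 1)  from 16·(1,0) + (0,1)
…
step 3: (817, 49)  from 16·(50,3) + (17,1)
step 4: (1684, 101)  from 2·(817,49) + (50,3)
step 5: (2501, 150)  from 1·(1684,101) + (817,49)
(x₁, y₁) = (2501, 150);  2501² − 278·150² = 1 ✓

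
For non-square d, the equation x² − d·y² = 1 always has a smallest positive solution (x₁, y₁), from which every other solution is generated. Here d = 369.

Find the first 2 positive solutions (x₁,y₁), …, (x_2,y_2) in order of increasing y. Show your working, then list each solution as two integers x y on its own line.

√369 = [19; 4,1,3,2,7,4,7,2,3,1,4,38, …], period ℓ=12 (even) → k=11
a_0=19:  p_0=19·1+0=19,  q_0=19·0+1=1
…
a_2=1:  p_2=1·77+19=96,  q_2=1·4+1=5
a_3=3:  p_3=3·96+77=365,  q_3=3·5+4=19
…
a_5=7:  p_5=7·826+365=6147,  q_5=7·43+19=320
a_6=4:  p_6=4·6147+826=25414,  q_6=4·320+43=1323
…
a_8=2:  p_8=2·184045+25414=393504,  q_8=2·9581+1323=20485
a_9=3:  p_9=3·393504+184045=1364557,  q_9=3·20485+9581=71036
a_10=1:  p_10=1·1364557+393504=1758061,  q_10=1·71036+20485=91521
a_11=4:  p_11=4·1758061+1364557=8396801,  q_11=4·91521+71036=437120
fundamental: x₁=8396801, y₁=437120  (since 70506267033601 − 369·191073894400 = 1)
(x_2, y_2) = (8396801·8396801 + 369·437120·437120, 8396801·437120 + 437120·8396801) = (141012534067201, 7340819306240)

8396801 437120
141012534067201 7340819306240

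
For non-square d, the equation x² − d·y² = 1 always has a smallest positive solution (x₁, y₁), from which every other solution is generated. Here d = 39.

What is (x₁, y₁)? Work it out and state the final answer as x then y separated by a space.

25 4

[6; 4,12] for √39; ℓ=2 ⇒ convergent index 1
k=0  a_k=6  p_k/q_k = 6/1
k=1  a_k=4  p_k/q_k = 25/4
fundamental: x₁=25, y₁=4  (since 625 − 39·16 = 1)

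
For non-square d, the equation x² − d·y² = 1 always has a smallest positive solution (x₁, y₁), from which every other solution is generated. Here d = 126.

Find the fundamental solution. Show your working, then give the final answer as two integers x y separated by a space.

449 40

[11; 4,2,4,22] for √126; ℓ=4 ⇒ convergent index 3
i=0: a=11 ⇒ p=11, q=1
…
i=2: a=2 ⇒ p=101, q=9
i=3: a=4 ⇒ p=449, q=40
fundamental: x₁=449, y₁=40  (since 201601 − 126·1600 = 1)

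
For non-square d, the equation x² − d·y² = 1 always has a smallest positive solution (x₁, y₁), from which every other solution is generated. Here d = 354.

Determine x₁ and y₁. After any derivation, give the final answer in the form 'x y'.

[18; 1,4,2,2,18,2,2,4,1,36] for √354; ℓ=10 ⇒ convergent index 9
k=0  a_k=18  p_k/q_k = 18/1
…
k=3  a_k=2  p_k/q_k = 207/11
k=4  a_k=2  p_k/q_k = 508/27
k=5  a_k=18  p_k/q_k = 9351/497
…
k=7  a_k=2  p_k/q_k = 47771/2539
k=8  a_k=4  p_k/q_k = 210294/11177
k=9  a_k=1  p_k/q_k = 258065/13716
(x₁, y₁) = (258065, 13716);  258065² − 354·13716² = 1 ✓

258065 13716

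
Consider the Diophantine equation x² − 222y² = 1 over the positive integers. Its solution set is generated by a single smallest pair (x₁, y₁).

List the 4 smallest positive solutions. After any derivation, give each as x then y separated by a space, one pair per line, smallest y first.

d=222: √d = [14; 1,8,1,28] (ℓ=4, even), read p_3/q_3
i=0: a=14 ⇒ p=14, q=1
i=1: a=1 ⇒ p=15, q=1
i=2: a=8 ⇒ p=134, q=9
i=3: a=1 ⇒ p=149, q=10
→ (149, 10).  Check: 149²=22201, 222·10²=22200, difference 1.
(x_2, y_2) = (149·149 + 222·10·10, 149·10 + 10·149) = (44401, 2980)
(x_3, y_3) = (149·44401 + 222·10·2980, 149·2980 + 10·44401) = (13231349, 888030)
(x_4, y_4) = (149·13231349 + 222·10·888030, 149·888030 + 10·13231349) = (3942897601, 264629960)

149 10
44401 2980
13231349 888030
3942897601 264629960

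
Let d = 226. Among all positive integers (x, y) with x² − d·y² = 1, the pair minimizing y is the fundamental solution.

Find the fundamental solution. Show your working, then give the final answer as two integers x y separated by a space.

451 30

d=226: √d = [15; 30] (ℓ=1, odd), read p_1/q_1
a_0=15:  p_0=15·1+0=15,  q_0=15·0+1=1
a_1=30:  p_1=30·15+1=451,  q_1=30·1+0=30
→ (451, 30).  Check: 451²=203401, 226·30²=203400, difference 1.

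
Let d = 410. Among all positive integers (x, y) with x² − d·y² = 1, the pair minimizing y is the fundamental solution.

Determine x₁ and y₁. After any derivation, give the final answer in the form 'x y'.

√410 → a₀=20, period (4,40); ℓ=2 even so k=1
a_0=20:  p_0=20·1+0=20,  q_0=20·0+1=1
a_1=4:  p_1=4·20+1=81,  q_1=4·1+0=4
(x₁, y₁) = (81, 4);  81² − 410·4² = 1 ✓

81 4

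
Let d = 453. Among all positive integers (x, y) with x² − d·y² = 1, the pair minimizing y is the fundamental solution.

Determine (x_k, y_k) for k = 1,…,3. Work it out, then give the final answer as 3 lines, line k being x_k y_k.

1653751 77700
5469784740001 256992905400
18091323967121133751 850004548596233100

[21; 3,1,1,10,14,10,1,1,3,42] for √453; ℓ=10 ⇒ convergent index 9
step 0: (21, 1)  from 21·(1,0) + (0,1)
…
step 4: (1575, 74)  from 10·(149,7) + (85,4)
step 5: (22199, 1043)  from 14·(1575,74) + (149,7)
…
step 8: (469329, 22051)  from 1·(245764,11547) + (223565,10504)
step 9: (1653751, 77700)  from 3·(469329,22051) + (245764,11547)
fundamental: x₁=1653751, y₁=77700  (since 2734892370001 − 453·6037290000 = 1)
(1653751+77700√453)^2 = 5469784740001 + 256992905400√453
(1653751+77700√453)^3 = 18091323967121133751 + 850004548596233100√453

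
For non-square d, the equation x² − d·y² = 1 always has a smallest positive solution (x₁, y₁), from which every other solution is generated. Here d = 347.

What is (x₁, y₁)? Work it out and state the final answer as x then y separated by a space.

√347 = [18; 1,1,1,2,4,…,1,1,36, …], period ℓ=14 (even) → k=13
step 0: (18, 1)  from 18·(1,0) + (0,1)
…
step 3: (56, 3)  from 1·(37,2) + (19,1)
…
step 7: (14269, 766)  from 17·(801,43) + (652,35)
…
step 9: (74549, 4002)  from 4·(15070,809) + (14269,766)
step 10: (164168, 8813)  from 2·(74549,4002) + (15070,809)
…
step 12: (402885, 21628)  from 1·(238717,12815) + (164168,8813)
step 13: (641602, 34443)  from 1·(402885,21628) + (238717,12815)
fundamental: x₁=641602, y₁=34443  (since 411653126404 − 347·1186320249 = 1)

641602 34443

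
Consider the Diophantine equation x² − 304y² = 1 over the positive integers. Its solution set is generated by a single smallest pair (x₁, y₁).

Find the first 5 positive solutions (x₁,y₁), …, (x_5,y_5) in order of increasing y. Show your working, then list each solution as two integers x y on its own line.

57799 3315
6681448801 383207370
772362118440199 44298005553945
89283516160768675201 5120760845641726740
10320995900380175197444999 591949712190194322136575

√304 → a₀=17, period (2,3,2,1,1,1,1,1,2,3,2,34); ℓ=12 even so k=11
k=0  a_k=17  p_k/q_k = 17/1
…
k=2  a_k=3  p_k/q_k = 122/7
k=3  a_k=2  p_k/q_k = 279/16
…
k=6  a_k=1  p_k/q_k = 1081/62
…
k=8  a_k=1  p_k/q_k = 2842/163
k=9  a_k=2  p_k/q_k = 7445/427
k=10  a_k=3  p_k/q_k = 25177/1444
k=11  a_k=2  p_k/q_k = 57799/3315
fundamental: x₁=57799, y₁=3315  (since 3340724401 − 304·10989225 = 1)
(57799+3315√304)^2 = 6681448801 + 383207370√304
(57799+3315√304)^3 = 772362118440199 + 44298005553945√304
(57799+3315√304)^4 = 89283516160768675201 + 5120760845641726740√304
(57799+3315√304)^5 = 10320995900380175197444999 + 591949712190194322136575√304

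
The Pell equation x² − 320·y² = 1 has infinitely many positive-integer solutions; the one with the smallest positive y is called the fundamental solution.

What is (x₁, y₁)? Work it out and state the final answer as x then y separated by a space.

√320 → a₀=17, period (1,7,1,34); ℓ=4 even so k=3
i=0: a=17 ⇒ p=17, q=1
i=1: a=1 ⇒ p=18, q=1
i=2: a=7 ⇒ p=143, q=8
i=3: a=1 ⇒ p=161, q=9
(x₁, y₁) = (161, 9);  161² − 320·9² = 1 ✓

161 9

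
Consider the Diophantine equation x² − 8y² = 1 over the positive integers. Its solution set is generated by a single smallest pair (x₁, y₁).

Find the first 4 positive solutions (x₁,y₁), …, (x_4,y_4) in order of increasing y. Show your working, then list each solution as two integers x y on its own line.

d=8: √d = [2; 1,4] (ℓ=2, even), read p_1/q_1
i=0: a=2 ⇒ p=2, q=1
i=1: a=1 ⇒ p=3, q=1
→ (3, 1).  Check: 3²=9, 8·1²=8, difference 1.
n=2: (3,1)∘(3,1) = (3·3+8·1·1, 3·1+1·3) = (17,6)
n=3: (17,6)∘(3,1) = (3·17+8·1·6, 3·6+1·17) = (99,35)
n=4: (99,35)∘(3,1) = (3·99+8·1·35, 3·35+1·99) = (577,204)

3 1
17 6
99 35
577 204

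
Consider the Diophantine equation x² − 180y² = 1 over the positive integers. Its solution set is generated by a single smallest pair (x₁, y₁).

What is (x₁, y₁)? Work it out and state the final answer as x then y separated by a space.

√180 = [13; 2,2,2,26, …], period ℓ=4 (even) → k=3
k=0  a_k=13  p_k/q_k = 13/1
k=1  a_k=2  p_k/q_k = 27/2
k=2  a_k=2  p_k/q_k = 67/5
k=3  a_k=2  p_k/q_k = 161/12
fundamental: x₁=161, y₁=12  (since 25921 − 180·144 = 1)

161 12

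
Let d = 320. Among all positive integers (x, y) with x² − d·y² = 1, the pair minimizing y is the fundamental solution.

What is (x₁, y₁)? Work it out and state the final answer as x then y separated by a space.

161 9

d=320: √d = [17; 1,7,1,34] (ℓ=4, even), read p_3/q_3
step 0: (17, 1)  from 17·(1,0) + (0,1)
step 1: (18, 1)  from 1·(17,1) + (1,0)
step 2: (143, 8)  from 7·(18,1) + (17,1)
step 3: (161, 9)  from 1·(143,8) + (18,1)
fundamental: x₁=161, y₁=9  (since 25921 − 320·81 = 1)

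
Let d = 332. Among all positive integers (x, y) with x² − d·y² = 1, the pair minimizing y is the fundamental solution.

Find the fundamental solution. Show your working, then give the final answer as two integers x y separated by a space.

13447 738

d=332: √d = [18; 4,1,1,8,1,1,4,36] (ℓ=8, even), read p_7/q_7
k=0  a_k=18  p_k/q_k = 18/1
k=1  a_k=4  p_k/q_k = 73/4
…
k=6  a_k=1  p_k/q_k = 2970/163
k=7  a_k=4  p_k/q_k = 13447/738
(x₁, y₁) = (13447, 738);  13447² − 332·738² = 1 ✓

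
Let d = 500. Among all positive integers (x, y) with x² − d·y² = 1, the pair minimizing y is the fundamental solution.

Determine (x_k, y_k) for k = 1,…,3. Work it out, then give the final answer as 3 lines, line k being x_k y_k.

[22; 2,1,3,2,1,…,1,2,44] for √500; ℓ=14 ⇒ convergent index 13
k=0  a_k=22  p_k/q_k = 22/1
…
k=2  a_k=1  p_k/q_k = 67/3
…
k=6  a_k=1  p_k/q_k = 1364/61
…
k=10  a_k=2  p_k/q_k = 76317/3413
k=11  a_k=3  p_k/q_k = 259205/11592
k=12  a_k=1  p_k/q_k = 335522/15005
k=13  a_k=2  p_k/q_k = 930249/41602
fundamental: x₁=930249, y₁=41602  (since 865363202001 − 500·1730726404 = 1)
(930249+41602√500)^2 = 1730726404001 + 77400437796√500
(930249+41602√500)^3 = 3220013013190122249 + 144003359718540806√500

930249 41602
1730726404001 77400437796
3220013013190122249 144003359718540806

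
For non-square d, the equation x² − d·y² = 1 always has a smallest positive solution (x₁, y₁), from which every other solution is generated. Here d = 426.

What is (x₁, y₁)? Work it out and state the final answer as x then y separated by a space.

88751 4300

√426 = [20; 1,1,1,3,2,6,2,3,1,1,1,40, …], period ℓ=12 (even) → k=11
i=0: a=20 ⇒ p=20, q=1
…
i=2: a=1 ⇒ p=41, q=2
i=3: a=1 ⇒ p=62, q=3
i=4: a=3 ⇒ p=227, q=11
i=5: a=2 ⇒ p=516, q=25
i=6: a=6 ⇒ p=3323, q=161
i=7: a=2 ⇒ p=7162, q=347
…
i=10: a=1 ⇒ p=56780, q=2751
i=11: a=1 ⇒ p=88751, q=4300
(x₁, y₁) = (88751, 4300);  88751² − 426·4300² = 1 ✓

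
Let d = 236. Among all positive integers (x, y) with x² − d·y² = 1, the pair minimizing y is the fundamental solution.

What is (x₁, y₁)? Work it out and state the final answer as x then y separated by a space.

561799 36570

√236 → a₀=15, period (2,1,3,5,1,6,1,5,3,1,2,30); ℓ=12 even so k=11
k=0  a_k=15  p_k/q_k = 15/1
k=1  a_k=2  p_k/q_k = 31/2
k=2  a_k=1  p_k/q_k = 46/3
…
k=4  a_k=5  p_k/q_k = 891/58
k=5  a_k=1  p_k/q_k = 1060/69
k=6  a_k=6  p_k/q_k = 7251/472
k=7  a_k=1  p_k/q_k = 8311/541
k=8  a_k=5  p_k/q_k = 48806/3177
k=9  a_k=3  p_k/q_k = 154729/10072
k=10  a_k=1  p_k/q_k = 203535/13249
k=11  a_k=2  p_k/q_k = 561799/36570
(x₁, y₁) = (561799, 36570);  561799² − 236·36570² = 1 ✓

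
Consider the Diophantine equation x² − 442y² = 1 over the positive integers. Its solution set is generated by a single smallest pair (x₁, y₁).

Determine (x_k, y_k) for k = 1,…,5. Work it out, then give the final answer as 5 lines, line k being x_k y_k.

[21; 42] for √442; ℓ=1 ⇒ convergent index 1
i=0: a=21 ⇒ p=21, q=1
i=1: a=42 ⇒ p=883, q=42
fundamental: x₁=883, y₁=42  (since 779689 − 442·1764 = 1)
(883+42√442)^2 = 1559377 + 74172√442
(883+42√442)^3 = 2753858899 + 130987710√442
(883+42√442)^4 = 4863313256257 + 231324221688√442
(883+42√442)^5 = 8588608456690963 + 408518444513298√442

883 42
1559377 74172
2753858899 130987710
4863313256257 231324221688
8588608456690963 408518444513298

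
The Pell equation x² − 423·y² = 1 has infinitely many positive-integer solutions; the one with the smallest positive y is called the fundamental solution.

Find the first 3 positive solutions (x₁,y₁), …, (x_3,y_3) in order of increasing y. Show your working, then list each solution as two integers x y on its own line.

√423 → a₀=20, period (1,1,3,4,3,1,1,40); ℓ=8 even so k=7
step 0: (20, 1)  from 20·(1,0) + (0,1)
step 1: (21, 1)  from 1·(20,1) + (1,0)
…
step 3: (144, 7)  from 3·(41,2) + (21,1)
…
step 6: (2612, 127)  from 1·(1995,97) + (617,30)
step 7: (4607, 224)  from 1·(2612,127) + (1995,97)
→ (4607, 224).  Check: 4607²=21224449, 423·224²=21224448, difference 1.
n=2: (4607,224)∘(4607,224) = (4607·4607+423·224·224, 4607·224+224·4607) = (42448897,2063936)
n=3: (42448897,2063936)∘(4607,224) = (4607·42448897+423·224·2063936, 4607·2063936+224·42448897) = (391124132351,19017106080)

4607 224
42448897 2063936
391124132351 19017106080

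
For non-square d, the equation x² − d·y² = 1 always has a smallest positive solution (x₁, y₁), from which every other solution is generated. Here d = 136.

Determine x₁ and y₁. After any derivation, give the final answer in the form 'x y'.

35 3

√136 → a₀=11, period (1,1,1,22); ℓ=4 even so k=3
k=0  a_k=11  p_k/q_k = 11/1
…
k=2  a_k=1  p_k/q_k = 23/2
k=3  a_k=1  p_k/q_k = 35/3
fundamental: x₁=35, y₁=3  (since 1225 − 136·9 = 1)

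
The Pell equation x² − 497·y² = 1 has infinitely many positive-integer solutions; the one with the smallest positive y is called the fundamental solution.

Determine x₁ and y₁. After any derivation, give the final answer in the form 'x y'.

d=497: √d = [22; 3,2,2,5,6,5,2,2,3,44] (ℓ=10, even), read p_9/q_9
i=0: a=22 ⇒ p=22, q=1
i=1: a=3 ⇒ p=67, q=3
…
i=3: a=2 ⇒ p=379, q=17
i=4: a=5 ⇒ p=2051, q=92
…
i=6: a=5 ⇒ p=65476, q=2937
i=7: a=2 ⇒ p=143637, q=6443
i=8: a=2 ⇒ p=352750, q=15823
i=9: a=3 ⇒ p=1201887, q=53912
(x₁, y₁) = (1201887, 53912);  1201887² − 497·53912² = 1 ✓

1201887 53912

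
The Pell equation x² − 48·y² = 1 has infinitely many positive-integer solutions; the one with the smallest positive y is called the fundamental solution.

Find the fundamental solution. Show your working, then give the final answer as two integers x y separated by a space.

d=48: √d = [6; 1,12] (ℓ=2, even), read p_1/q_1
a_0=6:  p_0=6·1+0=6,  q_0=6·0+1=1
a_1=1:  p_1=1·6+1=7,  q_1=1·1+0=1
→ (7, 1).  Check: 7²=49, 48·1²=48, difference 1.

7 1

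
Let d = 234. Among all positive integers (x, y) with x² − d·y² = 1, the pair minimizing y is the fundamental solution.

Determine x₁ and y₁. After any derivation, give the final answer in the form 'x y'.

[15; 3,2,1,2,1,2,3,30] for √234; ℓ=8 ⇒ convergent index 7
step 0: (15, 1)  from 15·(1,0) + (0,1)
…
step 2: (107, 7)  from 2·(46,3) + (15,1)
step 3: (153, 10)  from 1·(107,7) + (46,3)
…
step 6: (1545, 101)  from 2·(566,37) + (413,27)
step 7: (5201, 340)  from 3·(1545,101) + (566,37)
fundamental: x₁=5201, y₁=340  (since 27050401 − 234·115600 = 1)

5201 340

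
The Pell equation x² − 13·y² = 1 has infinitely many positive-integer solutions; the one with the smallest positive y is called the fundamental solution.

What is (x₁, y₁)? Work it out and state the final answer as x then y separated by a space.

649 180

√13 → a₀=3, period (1,1,1,1,6); ℓ=5 odd so k=9
k=0  a_k=3  p_k/q_k = 3/1
k=1  a_k=1  p_k/q_k = 4/1
k=2  a_k=1  p_k/q_k = 7/2
k=3  a_k=1  p_k/q_k = 11/3
…
k=5  a_k=6  p_k/q_k = 119/33
…
k=7  a_k=1  p_k/q_k = 256/71
k=8  a_k=1  p_k/q_k = 393/109
k=9  a_k=1  p_k/q_k = 649/180
(x₁, y₁) = (649, 180);  649² − 13·180² = 1 ✓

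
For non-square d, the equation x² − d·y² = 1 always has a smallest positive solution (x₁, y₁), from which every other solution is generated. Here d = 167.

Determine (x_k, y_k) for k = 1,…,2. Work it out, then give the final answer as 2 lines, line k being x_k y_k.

√167 → a₀=12, period (1,11,1,24); ℓ=4 even so k=3
k=0  a_k=12  p_k/q_k = 12/1
…
k=2  a_k=11  p_k/q_k = 155/12
k=3  a_k=1  p_k/q_k = 168/13
→ (168, 13).  Check: 168²=28224, 167·13²=28223, difference 1.
k=2:  x_2 = 168·168+167·13·13 = 56447,  y_2 = 168·13+13·168 = 4368

168 13
56447 4368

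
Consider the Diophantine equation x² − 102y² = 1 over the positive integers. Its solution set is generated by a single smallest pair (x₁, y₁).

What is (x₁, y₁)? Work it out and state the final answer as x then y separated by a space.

101 10

√102 = [10; 10,20, …], period ℓ=2 (even) → k=1
i=0: a=10 ⇒ p=10, q=1
i=1: a=10 ⇒ p=101, q=10
→ (101, 10).  Check: 101²=10201, 102·10²=10200, difference 1.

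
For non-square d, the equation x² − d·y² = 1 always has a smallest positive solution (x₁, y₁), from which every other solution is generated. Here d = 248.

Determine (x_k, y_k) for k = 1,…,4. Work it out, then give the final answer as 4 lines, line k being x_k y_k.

63 4
7937 504
999999 63500
125991937 8000496

√248 → a₀=15, period (1,2,1,30); ℓ=4 even so k=3
a_0=15:  p_0=15·1+0=15,  q_0=15·0+1=1
…
a_2=2:  p_2=2·16+15=47,  q_2=2·1+1=3
a_3=1:  p_3=1·47+16=63,  q_3=1·3+1=4
(x₁, y₁) = (63, 4);  63² − 248·4² = 1 ✓
(63+4√248)^2 = 7937 + 504√248
(63+4√248)^3 = 999999 + 63500√248
(63+4√248)^4 = 125991937 + 8000496√248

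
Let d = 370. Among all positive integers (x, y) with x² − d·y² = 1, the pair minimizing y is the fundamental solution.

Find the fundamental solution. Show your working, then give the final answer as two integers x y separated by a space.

d=370: √d = [19; 4,4,38] (ℓ=3, odd), read p_5/q_5
i=0: a=19 ⇒ p=19, q=1
i=1: a=4 ⇒ p=77, q=4
…
i=4: a=4 ⇒ p=50339, q=2617
i=5: a=4 ⇒ p=213859, q=11118
→ (213859, 11118).  Check: 213859²=45735671881, 370·11118²=45735671880, difference 1.

213859 11118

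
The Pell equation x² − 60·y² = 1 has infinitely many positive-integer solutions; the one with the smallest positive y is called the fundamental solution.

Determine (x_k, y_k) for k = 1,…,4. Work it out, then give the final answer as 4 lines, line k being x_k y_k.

31 4
1921 248
119071 15372
7380481 952816

√60 → a₀=7, period (1,2,1,14); ℓ=4 even so k=3
k=0  a_k=7  p_k/q_k = 7/1
k=1  a_k=1  p_k/q_k = 8/1
k=2  a_k=2  p_k/q_k = 23/3
k=3  a_k=1  p_k/q_k = 31/4
→ (31, 4).  Check: 31²=961, 60·4²=960, difference 1.
k=2:  x_2 = 31·31+60·4·4 = 1921,  y_2 = 31·4+4·31 = 248
k=3:  x_3 = 31·1921+60·4·248 = 119071,  y_3 = 31·248+4·1921 = 15372
k=4:  x_4 = 31·119071+60·4·15372 = 7380481,  y_4 = 31·15372+4·119071 = 952816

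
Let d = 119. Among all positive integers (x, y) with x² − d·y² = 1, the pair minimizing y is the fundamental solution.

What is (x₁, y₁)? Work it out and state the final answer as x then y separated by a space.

d=119: √d = [10; 1,9,1,20] (ℓ=4, even), read p_3/q_3
i=0: a=10 ⇒ p=10, q=1
i=1: a=1 ⇒ p=11, q=1
i=2: a=9 ⇒ p=109, q=10
i=3: a=1 ⇒ p=120, q=11
fundamental: x₁=120, y₁=11  (since 14400 − 119·121 = 1)

120 11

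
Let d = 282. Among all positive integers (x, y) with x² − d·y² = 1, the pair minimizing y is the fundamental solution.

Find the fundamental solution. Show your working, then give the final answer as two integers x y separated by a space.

√282 → a₀=16, period (1,3,1,4,1,3,1,32); ℓ=8 even so k=7
step 0: (16, 1)  from 16·(1,0) + (0,1)
step 1: (17, 1)  from 1·(16,1) + (1,0)
step 2: (67, 4)  from 3·(17,1) + (16,1)
step 3: (84, 5)  from 1·(67,4) + (17,1)
step 4: (403, 24)  from 4·(84,5) + (67,4)
step 5: (487, 29)  from 1·(403,24) + (84,5)
step 6: (1864, 111)  from 3·(487,29) + (403,24)
step 7: (2351, 140)  from 1·(1864,111) + (487,29)
fundamental: x₁=2351, y₁=140  (since 5527201 − 282·19600 = 1)

2351 140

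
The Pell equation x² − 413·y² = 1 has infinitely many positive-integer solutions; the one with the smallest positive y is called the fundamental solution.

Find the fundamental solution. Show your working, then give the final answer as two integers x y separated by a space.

√413 = [20; 3,9,1,4,1,9,3,40, …], period ℓ=8 (even) → k=7
a_0=20:  p_0=20·1+0=20,  q_0=20·0+1=1
a_1=3:  p_1=3·20+1=61,  q_1=3·1+0=3
a_2=9:  p_2=9·61+20=569,  q_2=9·3+1=28
a_3=1:  p_3=1·569+61=630,  q_3=1·28+3=31
…
a_6=9:  p_6=9·3719+3089=36560,  q_6=9·183+152=1799
a_7=3:  p_7=3·36560+3719=113399,  q_7=3·1799+183=5580
(x₁, y₁) = (113399, 5580);  113399² − 413·5580² = 1 ✓

113399 5580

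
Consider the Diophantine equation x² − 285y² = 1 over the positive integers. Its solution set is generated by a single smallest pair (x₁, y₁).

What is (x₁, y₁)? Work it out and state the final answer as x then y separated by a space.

d=285: √d = [16; 1,7,2,7,1,32] (ℓ=6, even), read p_5/q_5
i=0: a=16 ⇒ p=16, q=1
…
i=3: a=2 ⇒ p=287, q=17
i=4: a=7 ⇒ p=2144, q=127
i=5: a=1 ⇒ p=2431, q=144
(x₁, y₁) = (2431, 144);  2431² − 285·144² = 1 ✓

2431 144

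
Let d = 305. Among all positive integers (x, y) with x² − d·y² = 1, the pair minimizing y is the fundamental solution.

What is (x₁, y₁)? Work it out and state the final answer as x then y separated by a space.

√305 = [17; 2,6,2,34, …], period ℓ=4 (even) → k=3
step 0: (17, 1)  from 17·(1,0) + (0,1)
step 1: (35, 2)  from 2·(17,1) + (1,0)
step 2: (227, 13)  from 6·(35,2) + (17,1)
step 3: (489, 28)  from 2·(227,13) + (35,2)
fundamental: x₁=489, y₁=28  (since 239121 − 305·784 = 1)

489 28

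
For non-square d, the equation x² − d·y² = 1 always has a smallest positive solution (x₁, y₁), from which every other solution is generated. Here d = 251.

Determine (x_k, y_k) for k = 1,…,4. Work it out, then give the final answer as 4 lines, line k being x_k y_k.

3674890 231957
27009633024199 1704832919460
198514860608593651330 12530146894788486843
1459040552203802437039183201 92093823044376819996025080

[15; 1,5,2,1,2,…,5,1,30] for √251; ℓ=14 ⇒ convergent index 13
step 0: (15, 1)  from 15·(1,0) + (0,1)
step 1: (16, 1)  from 1·(15,1) + (1,0)
step 2: (95, 6)  from 5·(16,1) + (15,1)
step 3: (206, 13)  from 2·(95,6) + (16,1)
step 4: (301, 19)  from 1·(206,13) + (95,6)
step 5: (808, 51)  from 2·(301,19) + (206,13)
step 6: (1917, 121)  from 2·(808,51) + (301,19)
step 7: (29563, 1866)  from 15·(1917,121) + (808,51)
…
step 10: (212692, 13425)  from 1·(151649,9572) + (61043,3853)
…
step 12: (3097857, 195535)  from 5·(577033,36422) + (212692,13425)
step 13: (3674890, 231957)  from 1·(3097857,195535) + (577033,36422)
fundamental: x₁=3674890, y₁=231957  (since 13504816512100 − 251·53804049849 = 1)
k=2:  x_2 = 3674890·3674890+251·231957·231957 = 27009633024199,  y_2 = 3674890·231957+231957·3674890 = 1704832919460
k=3:  x_3 = 3674890·27009633024199+251·231957·1704832919460 = 198514860608593651330,  y_3 = 3674890·1704832919460+231957·27009633024199 = 12530146894788486843
k=4:  x_4 = 3674890·198514860608593651330+251·231957·12530146894788486843 = 1459040552203802437039183201,  y_4 = 3674890·12530146894788486843+231957·198514860608593651330 = 92093823044376819996025080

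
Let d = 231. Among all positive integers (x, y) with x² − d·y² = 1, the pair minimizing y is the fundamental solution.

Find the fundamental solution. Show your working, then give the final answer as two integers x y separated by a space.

d=231: √d = [15; 5,30] (ℓ=2, even), read p_1/q_1
a_0=15:  p_0=15·1+0=15,  q_0=15·0+1=1
a_1=5:  p_1=5·15+1=76,  q_1=5·1+0=5
fundamental: x₁=76, y₁=5  (since 5776 − 231·25 = 1)

76 5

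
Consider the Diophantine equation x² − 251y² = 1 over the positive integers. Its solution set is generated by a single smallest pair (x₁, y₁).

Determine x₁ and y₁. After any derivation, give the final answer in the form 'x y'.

√251 = [15; 1,5,2,1,2,…,5,1,30, …], period ℓ=14 (even) → k=13
a_0=15:  p_0=15·1+0=15,  q_0=15·0+1=1
a_1=1:  p_1=1·15+1=16,  q_1=1·1+0=1
…
a_5=2:  p_5=2·301+206=808,  q_5=2·19+13=51
a_6=2:  p_6=2·808+301=1917,  q_6=2·51+19=121
…
a_8=2:  p_8=2·29563+1917=61043,  q_8=2·1866+121=3853
a_9=2:  p_9=2·61043+29563=151649,  q_9=2·3853+1866=9572
…
a_12=5:  p_12=5·577033+212692=3097857,  q_12=5·36422+13425=195535
a_13=1:  p_13=1·3097857+577033=3674890,  q_13=1·195535+36422=231957
→ (3674890, 231957).  Check: 3674890²=13504816512100, 251·231957²=13504816512099, difference 1.

3674890 231957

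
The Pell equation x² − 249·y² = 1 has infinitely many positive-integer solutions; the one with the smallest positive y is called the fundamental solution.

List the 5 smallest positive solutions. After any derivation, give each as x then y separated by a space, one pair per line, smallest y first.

8553815 542076
146335502108449 9273635639880
2503453625935556812055 158649927281879742324
42828158354663763449114371201 2714124255465295062538692240
732688286712993936041346554632551575 46432233536525587120811525646048876

√249 = [15; 1,3,1,1,5,…,3,1,30, …], period ℓ=16 (even) → k=15
step 0: (15, 1)  from 15·(1,0) + (0,1)
step 1: (16, 1)  from 1·(15,1) + (1,0)
step 2: (63, 4)  from 3·(16,1) + (15,1)
…
step 4: (142, 9)  from 1·(79,5) + (63,4)
…
step 8: (36751, 2329)  from 10·(3582,227) + (931,59)
step 9: (113835, 7214)  from 3·(36751,2329) + (3582,227)
step 10: (150586, 9543)  from 1·(113835,7214) + (36751,2329)
…
step 12: (1017351, 64472)  from 1·(866765,54929) + (150586,9543)
…
step 14: (6669699, 422675)  from 3·(1884116,119401) + (1017351,64472)
step 15: (8553815, 542076)  from 1·(6669699,422675) + (1884116,119401)
→ (8553815, 542076).  Check: 8553815²=73167751054225, 249·542076²=73167751054224, difference 1.
(8553815+542076√249)^2 = 146335502108449 + 9273635639880√249
(8553815+542076√249)^3 = 2503453625935556812055 + 158649927281879742324√249
(8553815+542076√249)^4 = 42828158354663763449114371201 + 2714124255465295062538692240√249
(8553815+542076√249)^5 = 732688286712993936041346554632551575 + 46432233536525587120811525646048876√249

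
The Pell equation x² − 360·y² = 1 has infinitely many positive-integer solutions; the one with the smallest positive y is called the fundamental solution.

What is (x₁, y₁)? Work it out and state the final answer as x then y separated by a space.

19 1

√360 → a₀=18, period (1,36); ℓ=2 even so k=1
i=0: a=18 ⇒ p=18, q=1
i=1: a=1 ⇒ p=19, q=1
(x₁, y₁) = (19, 1);  19² − 360·1² = 1 ✓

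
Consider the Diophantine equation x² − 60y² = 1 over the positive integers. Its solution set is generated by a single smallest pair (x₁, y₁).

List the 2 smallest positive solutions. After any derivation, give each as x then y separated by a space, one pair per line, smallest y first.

31 4
1921 248

√60 = [7; 1,2,1,14, …], period ℓ=4 (even) → k=3
k=0  a_k=7  p_k/q_k = 7/1
…
k=2  a_k=2  p_k/q_k = 23/3
k=3  a_k=1  p_k/q_k = 31/4
(x₁, y₁) = (31, 4);  31² − 60·4² = 1 ✓
n=2: (31,4)∘(31,4) = (31·31+60·4·4, 31·4+4·31) = (1921,248)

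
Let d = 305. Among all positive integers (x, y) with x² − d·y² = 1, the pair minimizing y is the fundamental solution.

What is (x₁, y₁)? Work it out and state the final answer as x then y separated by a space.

√305 → a₀=17, period (2,6,2,34); ℓ=4 even so k=3
a_0=17:  p_0=17·1+0=17,  q_0=17·0+1=1
…
a_2=6:  p_2=6·35+17=227,  q_2=6·2+1=13
a_3=2:  p_3=2·227+35=489,  q_3=2·13+2=28
fundamental: x₁=489, y₁=28  (since 239121 − 305·784 = 1)

489 28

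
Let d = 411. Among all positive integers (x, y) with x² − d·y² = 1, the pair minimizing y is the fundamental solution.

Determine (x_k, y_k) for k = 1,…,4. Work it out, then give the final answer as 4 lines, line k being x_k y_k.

d=411: √d = [20; 3,1,1,1,19,1,1,1,3,40] (ℓ=10, even), read p_9/q_9
a_0=20:  p_0=20·1+0=20,  q_0=20·0+1=1
a_1=3:  p_1=3·20+1=61,  q_1=3·1+0=3
a_2=1:  p_2=1·61+20=81,  q_2=1·3+1=4
…
a_5=19:  p_5=19·223+142=4379,  q_5=19·11+7=216
a_6=1:  p_6=1·4379+223=4602,  q_6=1·216+11=227
a_7=1:  p_7=1·4602+4379=8981,  q_7=1·227+216=443
a_8=1:  p_8=1·8981+4602=13583,  q_8=1·443+227=670
a_9=3:  p_9=3·13583+8981=49730,  q_9=3·670+443=2453
→ (49730, 2453).  Check: 49730²=2473072900, 411·2453²=2473072899, difference 1.
(x_2, y_2) = (49730·49730 + 411·2453·2453, 49730·2453 + 2453·49730) = (4946145799, 243975380)
(x_3, y_3) = (49730·4946145799 + 411·2453·243975380, 49730·243975380 + 2453·4946145799) = (491943661118810, 24265791292347)
(x_4, y_4) = (49730·491943661118810 + 411·2453·24265791292347, 49730·24265791292347 + 2453·491943661118810) = (48928716529930696801, 2413475601692857240)

49730 2453
4946145799 243975380
491943661118810 24265791292347
48928716529930696801 2413475601692857240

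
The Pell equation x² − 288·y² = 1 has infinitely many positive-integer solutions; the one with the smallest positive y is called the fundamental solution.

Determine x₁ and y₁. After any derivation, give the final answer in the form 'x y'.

√288 → a₀=16, period (1,32); ℓ=2 even so k=1
step 0: (16, 1)  from 16·(1,0) + (0,1)
step 1: (17, 1)  from 1·(16,1) + (1,0)
fundamental: x₁=17, y₁=1  (since 289 − 288·1 = 1)

17 1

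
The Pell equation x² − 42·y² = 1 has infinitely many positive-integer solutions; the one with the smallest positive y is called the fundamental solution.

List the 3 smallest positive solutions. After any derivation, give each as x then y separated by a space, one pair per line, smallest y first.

13 2
337 52
8749 1350

√42 → a₀=6, period (2,12); ℓ=2 even so k=1
step 0: (6, 1)  from 6·(1,0) + (0,1)
step 1: (13, 2)  from 2·(6,1) + (1,0)
(x₁, y₁) = (13, 2);  13² − 42·2² = 1 ✓
(13+2√42)^2 = 337 + 52√42
(13+2√42)^3 = 8749 + 1350√42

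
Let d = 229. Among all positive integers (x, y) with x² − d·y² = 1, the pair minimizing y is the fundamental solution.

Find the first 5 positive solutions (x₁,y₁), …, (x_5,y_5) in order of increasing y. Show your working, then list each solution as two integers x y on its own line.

[15; 7,1,1,7,30] for √229; ℓ=5 ⇒ convergent index 9
k=0  a_k=15  p_k/q_k = 15/1
…
k=3  a_k=1  p_k/q_k = 227/15
k=4  a_k=7  p_k/q_k = 1710/113
…
k=6  a_k=7  p_k/q_k = 362399/23948
…
k=8  a_k=1  p_k/q_k = 776325/51301
k=9  a_k=7  p_k/q_k = 5848201/386460
(x₁, y₁) = (5848201, 386460);  5848201² − 229·386460² = 1 ✓
(x_2, y_2) = (5848201·5848201 + 229·386460·386460, 5848201·386460 + 386460·5848201) = (68402909872801, 4520191516920)
(x_3, y_3) = (5848201·68402909872801 + 229·386460·4520191516920, 5848201·4520191516920 + 386460·68402909872801) = (800067931842043513801, 52869977098885735380)
(x_4, y_4) = (5848201·800067931842043513801 + 229·386460·52869977098885735380, 5848201·52869977098885735380 + 386460·800067931842043513801) = (9357916158133073035999171201, 618388505879356792878585840)
(x_5, y_5) = (5848201·9357916158133073035999171201 + 229·386460·618388505879356792878585840, 5848201·618388505879356792878585840 + 386460·9357916158133073035999171201) = (109453949267819191656474935990205001, 7232920556944267680961578290412300)

5848201 386460
68402909872801 4520191516920
800067931842043513801 52869977098885735380
9357916158133073035999171201 618388505879356792878585840
109453949267819191656474935990205001 7232920556944267680961578290412300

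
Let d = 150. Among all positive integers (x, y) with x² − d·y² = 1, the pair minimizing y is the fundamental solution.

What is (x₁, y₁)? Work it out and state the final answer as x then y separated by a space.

√150 = [12; 4,24, …], period ℓ=2 (even) → k=1
k=0  a_k=12  p_k/q_k = 12/1
k=1  a_k=4  p_k/q_k = 49/4
(x₁, y₁) = (49, 4);  49² − 150·4² = 1 ✓

49 4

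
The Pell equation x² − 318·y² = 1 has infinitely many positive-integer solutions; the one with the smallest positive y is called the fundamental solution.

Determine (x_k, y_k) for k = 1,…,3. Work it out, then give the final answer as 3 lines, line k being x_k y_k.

[17; 1,4,1,34] for √318; ℓ=4 ⇒ convergent index 3
step 0: (17, 1)  from 17·(1,0) + (0,1)
step 1: (18, 1)  from 1·(17,1) + (1,0)
step 2: (89, 5)  from 4·(18,1) + (17,1)
step 3: (107, 6)  from 1·(89,5) + (18,1)
(x₁, y₁) = (107, 6);  107² − 318·6² = 1 ✓
n=2: (107,6)∘(107,6) = (107·107+318·6·6, 107·6+6·107) = (22897,1284)
n=3: (22897,1284)∘(107,6) = (107·22897+318·6·1284, 107·1284+6·22897) = (4899851,274770)

107 6
22897 1284
4899851 274770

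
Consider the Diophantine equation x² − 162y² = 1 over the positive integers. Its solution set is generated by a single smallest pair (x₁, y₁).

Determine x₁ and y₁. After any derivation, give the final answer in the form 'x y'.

19601 1540

d=162: √d = [12; 1,2,1,2,12,2,1,2,1,24] (ℓ=10, even), read p_9/q_9
a_0=12:  p_0=12·1+0=12,  q_0=12·0+1=1
…
a_3=1:  p_3=1·38+13=51,  q_3=1·3+1=4
…
a_5=12:  p_5=12·140+51=1731,  q_5=12·11+4=136
a_6=2:  p_6=2·1731+140=3602,  q_6=2·136+11=283
…
a_8=2:  p_8=2·5333+3602=14268,  q_8=2·419+283=1121
a_9=1:  p_9=1·14268+5333=19601,  q_9=1·1121+419=1540
(x₁, y₁) = (19601, 1540);  19601² − 162·1540² = 1 ✓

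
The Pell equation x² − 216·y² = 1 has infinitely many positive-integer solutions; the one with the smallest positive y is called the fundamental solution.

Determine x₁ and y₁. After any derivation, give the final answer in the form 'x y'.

d=216: √d = [14; 1,2,3,2,1,28] (ℓ=6, even), read p_5/q_5
i=0: a=14 ⇒ p=14, q=1
i=1: a=1 ⇒ p=15, q=1
i=2: a=2 ⇒ p=44, q=3
i=3: a=3 ⇒ p=147, q=10
i=4: a=2 ⇒ p=338, q=23
i=5: a=1 ⇒ p=485, q=33
→ (485, 33).  Check: 485²=235225, 216·33²=235224, difference 1.

485 33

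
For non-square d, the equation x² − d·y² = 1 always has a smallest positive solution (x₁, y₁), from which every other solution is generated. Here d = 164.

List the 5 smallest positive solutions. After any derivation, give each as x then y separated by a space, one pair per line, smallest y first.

2049 160
8396801 655680
34410088449 2686976480
141012534067201 11011228959360
577869330197301249 45124013588480800

[12; 1,4,6,4,1,24] for √164; ℓ=6 ⇒ convergent index 5
a_0=12:  p_0=12·1+0=12,  q_0=12·0+1=1
a_1=1:  p_1=1·12+1=13,  q_1=1·1+0=1
a_2=4:  p_2=4·13+12=64,  q_2=4·1+1=5
a_3=6:  p_3=6·64+13=397,  q_3=6·5+1=31
a_4=4:  p_4=4·397+64=1652,  q_4=4·31+5=129
a_5=1:  p_5=1·1652+397=2049,  q_5=1·129+31=160
fundamental: x₁=2049, y₁=160  (since 4198401 − 164·25600 = 1)
(2049+160√164)^2 = 8396801 + 655680√164
(2049+160√164)^3 = 34410088449 + 2686976480√164
(2049+160√164)^4 = 141012534067201 + 11011228959360√164
(2049+160√164)^5 = 577869330197301249 + 45124013588480800√164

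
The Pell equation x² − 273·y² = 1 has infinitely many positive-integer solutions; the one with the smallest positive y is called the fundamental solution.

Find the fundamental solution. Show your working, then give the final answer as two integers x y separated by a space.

√273 = [16; 1,1,10,1,1,32, …], period ℓ=6 (even) → k=5
a_0=16:  p_0=16·1+0=16,  q_0=16·0+1=1
a_1=1:  p_1=1·16+1=17,  q_1=1·1+0=1
a_2=1:  p_2=1·17+16=33,  q_2=1·1+1=2
a_3=10:  p_3=10·33+17=347,  q_3=10·2+1=21
a_4=1:  p_4=1·347+33=380,  q_4=1·21+2=23
a_5=1:  p_5=1·380+347=727,  q_5=1·23+21=44
fundamental: x₁=727, y₁=44  (since 528529 − 273·1936 = 1)

727 44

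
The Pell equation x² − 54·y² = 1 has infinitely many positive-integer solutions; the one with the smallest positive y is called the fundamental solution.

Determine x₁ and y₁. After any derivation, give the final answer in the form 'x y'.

485 66

d=54: √d = [7; 2,1,6,1,2,14] (ℓ=6, even), read p_5/q_5
step 0: (7, 1)  from 7·(1,0) + (0,1)
…
step 3: (147, 20)  from 6·(22,3) + (15,2)
step 4: (169, 23)  from 1·(147,20) + (22,3)
step 5: (485, 66)  from 2·(169,23) + (147,20)
(x₁, y₁) = (485, 66);  485² − 54·66² = 1 ✓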